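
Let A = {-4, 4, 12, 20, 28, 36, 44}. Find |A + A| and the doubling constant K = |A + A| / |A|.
K = |A + A| / |A| = 13/7

Enumerate A + A = {a + b : a, b ∈ A}. With |A| = 7, there are |A|^2 = 49 ordered sum pairs; collecting distinct values, A + A = {-8, 0, 8, 16, 24, 32, 40, 48, 56, 64, 72, 80, 88}, so |A + A| = 13. Thus K = 13/7. Here |A + A| = 2|A| − 1 = 13, the minimum possible — so K = 13/7 is minimal, which holds iff A is an arithmetic progression.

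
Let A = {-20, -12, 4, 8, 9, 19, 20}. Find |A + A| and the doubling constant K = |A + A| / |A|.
K = |A + A| / |A| = 26/7

Enumerate A + A = {a + b : a, b ∈ A}. With |A| = 7, there are |A|^2 = 49 ordered sum pairs; collecting distinct values, A + A = {-40, -32, -24, -16, -12, -11, -8, -4, -3, -1, 0, 7, 8, 12, 13, 16, 17, 18, 23, 24, 27, 28, 29, 38, 39, 40}, so |A + A| = 26. Thus K = 26/7. For comparison, the minimum possible |A + A| over all 7-element sets is 2·7 − 1 = 13 (so min K = 13/7), attained only by arithmetic progressions.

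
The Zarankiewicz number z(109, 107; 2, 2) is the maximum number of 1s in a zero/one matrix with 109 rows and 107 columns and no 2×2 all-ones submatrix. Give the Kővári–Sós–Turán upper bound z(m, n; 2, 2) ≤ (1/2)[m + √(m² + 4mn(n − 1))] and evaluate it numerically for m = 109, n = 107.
z(109, 107; 2, 2) ≤ (1/2)[109 + √(109² + 4·109·107·106)] = (1/2)[109 + √4956993] = 1167.7153

Kővári–Sós–Turán: let r_1, ..., r_109 be the row sums and z = Σ r_i the total number of 1s. Each pair of columns can share at most one row with both entries 1 (else a 2×2 all-ones block appears), so Σ_i C(r_i, 2) ≤ C(107, 2) = 5671. By convexity Σ_i C(r_i, 2) ≥ 109·C(z/109, 2) = z(z − 109)/(2·109), giving z² − 109z − 109·107·106 ≤ 0 and hence z ≤ (1/2)[109 + √(11881 + 4·1236278)] = (1/2)[109 + √4956993] ≈ (1/2)(109 + 2226.4306) = 1167.7153.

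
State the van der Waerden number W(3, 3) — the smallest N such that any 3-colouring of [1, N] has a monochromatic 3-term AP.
W(3, 3) = 27

This is a classical value, W(3, 3) = 27, established by combining an explicit 3-colouring of {1, ..., 26} with no monochromatic 3-AP (giving the lower bound W(3, 3) > 26) and a finite case analysis / exhaustive computer search showing every 3-colouring of {1, ..., 27} has such an AP.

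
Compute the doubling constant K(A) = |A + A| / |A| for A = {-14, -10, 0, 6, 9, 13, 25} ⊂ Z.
K = |A + A| / |A| = 26/7

Enumerate A + A = {a + b : a, b ∈ A}. With |A| = 7, there are |A|^2 = 49 ordered sum pairs; collecting distinct values, A + A = {-28, -24, -20, -14, -10, -8, -5, -4, -1, 0, 3, 6, 9, 11, 12, 13, 15, 18, 19, 22, 25, 26, 31, 34, 38, 50}, so |A + A| = 26. Thus K = 26/7. For comparison, the minimum possible |A + A| over all 7-element sets is 2·7 − 1 = 13 (so min K = 13/7), attained only by arithmetic progressions.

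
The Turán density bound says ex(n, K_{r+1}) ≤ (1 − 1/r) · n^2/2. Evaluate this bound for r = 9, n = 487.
Turán density bound = (8/9) · 487^2/2 = 948676/9 ≈ 105408.4444

Turán's theorem: ex(n, K_{r+1}) is achieved by the complete r-partite Turán graph T(n, r) with parts as balanced as possible, and is at most (1 − 1/r) · n^2/2. For r = 9, n = 487: the density bound is (8/9) · 237169/2 = 948676/9 ≈ 105408.4444. The integer-valued extremum is e(T(487, 9)) = 105408, which is strictly less than the density bound 948676/9 since 9 ∤ 487 (the parts of T(487, 9) cannot all be equal).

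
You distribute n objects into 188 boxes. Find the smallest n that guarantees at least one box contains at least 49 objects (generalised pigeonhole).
n = (49 − 1)·188 + 1 = 9025

By the generalised pigeonhole principle, to guarantee some box contains ≥ r objects we need more than (r − 1) · k objects total. Threshold: n = (r − 1) · k + 1. With r = 49 and k = 188: n = 48 · 188 + 1 = 9024 + 1 = 9025. For n = 9024 = 48 · 188, we can put exactly 48 objects in every box, avoiding 49 in any single one — so 9025 is tight.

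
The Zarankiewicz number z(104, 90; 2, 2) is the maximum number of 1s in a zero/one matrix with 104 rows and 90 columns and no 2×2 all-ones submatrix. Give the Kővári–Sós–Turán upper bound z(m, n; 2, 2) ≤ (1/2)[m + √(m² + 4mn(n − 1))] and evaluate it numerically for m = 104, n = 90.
z(104, 90; 2, 2) ≤ (1/2)[104 + √(104² + 4·104·90·89)] = (1/2)[104 + √3342976] = 966.1904

Kővári–Sós–Turán: let r_1, ..., r_104 be the row sums and z = Σ r_i the total number of 1s. Each pair of columns can share at most one row with both entries 1 (else a 2×2 all-ones block appears), so Σ_i C(r_i, 2) ≤ C(90, 2) = 4005. By convexity Σ_i C(r_i, 2) ≥ 104·C(z/104, 2) = z(z − 104)/(2·104), giving z² − 104z − 104·90·89 ≤ 0 and hence z ≤ (1/2)[104 + √(10816 + 4·833040)] = (1/2)[104 + √3342976] ≈ (1/2)(104 + 1828.3807) = 966.1904.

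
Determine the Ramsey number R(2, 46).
R(2, 46) = 46

R(2, k) = k for all k ≥ 2: in a 2-colouring of K_k, either some edge is red (a red K_2) or all edges are blue (a blue K_k). And K_{45} coloured all-blue has no blue K_46, so R(2, 46) > 45. Hence R(2, 46) = 46.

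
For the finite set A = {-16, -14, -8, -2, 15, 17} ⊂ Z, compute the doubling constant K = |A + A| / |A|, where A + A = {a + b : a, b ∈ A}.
K = |A + A| / |A| = 19/6

Enumerate A + A = {a + b : a, b ∈ A}. With |A| = 6, there are |A|^2 = 36 ordered sum pairs; collecting distinct values, A + A = {-32, -30, -28, -24, -22, -18, -16, -10, -4, -1, 1, 3, 7, 9, 13, 15, 30, 32, 34}, so |A + A| = 19. Thus K = 19/6. For comparison, the minimum possible |A + A| over all 6-element sets is 2·6 − 1 = 11 (so min K = 11/6), attained only by arithmetic progressions.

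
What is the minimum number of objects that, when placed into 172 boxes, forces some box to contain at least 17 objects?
n = (17 − 1)·172 + 1 = 2753

By the generalised pigeonhole principle, to guarantee some box contains ≥ r objects we need more than (r − 1) · k objects total. Threshold: n = (r − 1) · k + 1. With r = 17 and k = 172: n = 16 · 172 + 1 = 2752 + 1 = 2753. For n = 2752 = 16 · 172, we can put exactly 16 objects in every box, avoiding 17 in any single one — so 2753 is tight.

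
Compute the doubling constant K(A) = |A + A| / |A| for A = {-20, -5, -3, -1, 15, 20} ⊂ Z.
K = |A + A| / |A| = 20/6 = 10/3

Enumerate A + A = {a + b : a, b ∈ A}. With |A| = 6, there are |A|^2 = 36 ordered sum pairs; collecting distinct values, A + A = {-40, -25, -23, -21, -10, -8, -6, -5, -4, -2, 0, 10, 12, 14, 15, 17, 19, 30, 35, 40}, so |A + A| = 20. Thus K = 20/6 = 10/3. For comparison, the minimum possible |A + A| over all 6-element sets is 2·6 − 1 = 11 (so min K = 11/6), attained only by arithmetic progressions.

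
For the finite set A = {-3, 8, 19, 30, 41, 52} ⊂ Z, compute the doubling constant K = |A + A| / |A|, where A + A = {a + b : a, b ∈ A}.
K = |A + A| / |A| = 11/6

Enumerate A + A = {a + b : a, b ∈ A}. With |A| = 6, there are |A|^2 = 36 ordered sum pairs; collecting distinct values, A + A = {-6, 5, 16, 27, 38, 49, 60, 71, 82, 93, 104}, so |A + A| = 11. Thus K = 11/6. Here |A + A| = 2|A| − 1 = 11, the minimum possible — so K = 11/6 is minimal, which holds iff A is an arithmetic progression.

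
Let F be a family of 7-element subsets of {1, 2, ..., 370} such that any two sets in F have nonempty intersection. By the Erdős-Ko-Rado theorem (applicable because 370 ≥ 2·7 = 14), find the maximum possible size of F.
max |F| = C(369, 6) = 3365759545512

Erdős-Ko-Rado (1961): when n ≥ 2k, max |F| = C(n−1, k−1). The bound is attained by the star {A : i ∈ A} for any fixed i ∈ [n]. Here C(370−1, 7−1) = C(369, 6) = 3365759545512.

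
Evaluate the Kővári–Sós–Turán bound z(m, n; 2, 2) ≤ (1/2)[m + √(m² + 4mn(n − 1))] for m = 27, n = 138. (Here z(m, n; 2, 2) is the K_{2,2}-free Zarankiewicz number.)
z(27, 138; 2, 2) ≤ (1/2)[27 + √(27² + 4·27·138·137)] = (1/2)[27 + √2042577] = 728.0938

Kővári–Sós–Turán: let r_1, ..., r_27 be the row sums and z = Σ r_i the total number of 1s. Each pair of columns can share at most one row with both entries 1 (else a 2×2 all-ones block appears), so Σ_i C(r_i, 2) ≤ C(138, 2) = 9453. By convexity Σ_i C(r_i, 2) ≥ 27·C(z/27, 2) = z(z − 27)/(2·27), giving z² − 27z − 27·138·137 ≤ 0 and hence z ≤ (1/2)[27 + √(729 + 4·510462)] = (1/2)[27 + √2042577] ≈ (1/2)(27 + 1429.1875) = 728.0938.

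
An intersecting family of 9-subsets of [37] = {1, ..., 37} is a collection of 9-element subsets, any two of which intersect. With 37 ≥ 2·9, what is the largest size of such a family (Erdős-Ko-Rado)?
max |F| = C(36, 8) = 30260340

The Erdős-Ko-Rado theorem states: for n ≥ 2k, an intersecting family of k-subsets of an n-element set has size at most C(n − 1, k − 1), with equality for 'star' families {A ⊆ [n] : |A| = k, i ∈ A} (fix an element i). For n = 37, k = 9: C(36, 8) = 30260340.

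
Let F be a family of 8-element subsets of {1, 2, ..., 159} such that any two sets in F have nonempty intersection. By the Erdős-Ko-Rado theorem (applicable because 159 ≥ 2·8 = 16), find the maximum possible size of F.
max |F| = C(158, 7) = 426224332248

The Erdős-Ko-Rado theorem states: for n ≥ 2k, an intersecting family of k-subsets of an n-element set has size at most C(n − 1, k − 1), with equality for 'star' families {A ⊆ [n] : |A| = k, i ∈ A} (fix an element i). For n = 159, k = 8: C(158, 7) = 426224332248.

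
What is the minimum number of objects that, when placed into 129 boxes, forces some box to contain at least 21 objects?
n = (21 − 1)·129 + 1 = 2581

By the generalised pigeonhole principle, to guarantee some box contains ≥ r objects we need more than (r − 1) · k objects total. Threshold: n = (r − 1) · k + 1. With r = 21 and k = 129: n = 20 · 129 + 1 = 2580 + 1 = 2581. For n = 2580 = 20 · 129, we can put exactly 20 objects in every box, avoiding 21 in any single one — so 2581 is tight.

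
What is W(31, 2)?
W(31, 2) = 31 + 1 = 32

A 2-term AP is any pair of integers, so a monochromatic 2-AP exists iff some colour is used at least twice. With 31 colours, the colouring i ↦ i on {1, ..., 31} uses each colour once, avoiding any monochromatic pair, so W(31, 2) > 31. For {1, ..., 32}, pigeonhole forces two integers of the same colour, which form a monochromatic 2-AP. Hence W(31, 2) = 32.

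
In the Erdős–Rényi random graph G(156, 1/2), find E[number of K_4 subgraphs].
E[# K_4] = C(156, 4) · (1/2)^C(4, 2) = 23738715 / 2^6 = 370917.421875

For each 4-subset S of vertices (there are C(156, 4) = 23738715 such S), let X_S = 1 if S induces a K_4 (all C(4, 2) = 6 edges present). Then P(X_S = 1) = (1/2)^6 = 1/64. By linearity of expectation, E[# K_4] = C(156, 4) · (1/2)^6 = 23738715 / 64 = 370917.421875.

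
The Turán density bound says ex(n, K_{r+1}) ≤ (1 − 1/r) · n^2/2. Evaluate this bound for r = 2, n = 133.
Turán density bound = (1/2) · 133^2/2 = 17689/4 ≈ 4422.25

Turán's theorem: ex(n, K_{r+1}) is achieved by the complete r-partite Turán graph T(n, r) with parts as balanced as possible, and is at most (1 − 1/r) · n^2/2. For r = 2, n = 133: the density bound is (1/2) · 17689/2 = 17689/4 ≈ 4422.25. The integer-valued extremum is e(T(133, 2)) = 4422, which is strictly less than the density bound 17689/4 since 2 ∤ 133 (the parts of T(133, 2) cannot all be equal).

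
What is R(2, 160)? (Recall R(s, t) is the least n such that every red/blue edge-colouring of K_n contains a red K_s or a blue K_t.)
R(2, 160) = 160

R(2, k) = k for all k ≥ 2: in a 2-colouring of K_k, either some edge is red (a red K_2) or all edges are blue (a blue K_k). And K_{159} coloured all-blue has no blue K_160, so R(2, 160) > 159. Hence R(2, 160) = 160.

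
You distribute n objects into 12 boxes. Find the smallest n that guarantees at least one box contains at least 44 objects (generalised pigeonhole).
n = (44 − 1)·12 + 1 = 517

By the generalised pigeonhole principle, to guarantee some box contains ≥ r objects we need more than (r − 1) · k objects total. Threshold: n = (r − 1) · k + 1. With r = 44 and k = 12: n = 43 · 12 + 1 = 516 + 1 = 517. For n = 516 = 43 · 12, we can put exactly 43 objects in every box, avoiding 44 in any single one — so 517 is tight.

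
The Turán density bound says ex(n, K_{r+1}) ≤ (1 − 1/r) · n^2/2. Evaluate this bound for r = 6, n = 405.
Turán density bound = (5/6) · 405^2/2 = 273375/4 ≈ 68343.75

Turán's theorem: ex(n, K_{r+1}) is achieved by the complete r-partite Turán graph T(n, r) with parts as balanced as possible, and is at most (1 − 1/r) · n^2/2. For r = 6, n = 405: the density bound is (5/6) · 164025/2 = 273375/4 ≈ 68343.75. The integer-valued extremum is e(T(405, 6)) = 68343, which is strictly less than the density bound 273375/4 since 6 ∤ 405 (the parts of T(405, 6) cannot all be equal).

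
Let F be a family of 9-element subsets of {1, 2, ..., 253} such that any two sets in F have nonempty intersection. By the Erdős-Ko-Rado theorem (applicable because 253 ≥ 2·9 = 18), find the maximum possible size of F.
max |F| = C(252, 8) = 360531254845125

The Erdős-Ko-Rado theorem states: for n ≥ 2k, an intersecting family of k-subsets of an n-element set has size at most C(n − 1, k − 1), with equality for 'star' families {A ⊆ [n] : |A| = k, i ∈ A} (fix an element i). For n = 253, k = 9: C(252, 8) = 360531254845125.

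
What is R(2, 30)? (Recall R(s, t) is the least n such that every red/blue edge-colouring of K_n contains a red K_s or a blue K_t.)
R(2, 30) = 30

R(2, k) = k for all k ≥ 2: in a 2-colouring of K_k, either some edge is red (a red K_2) or all edges are blue (a blue K_k). And K_{29} coloured all-blue has no blue K_30, so R(2, 30) > 29. Hence R(2, 30) = 30.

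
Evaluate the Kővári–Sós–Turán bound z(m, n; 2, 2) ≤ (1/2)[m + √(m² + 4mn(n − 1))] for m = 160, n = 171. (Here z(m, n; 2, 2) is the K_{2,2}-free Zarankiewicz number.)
z(160, 171; 2, 2) ≤ (1/2)[160 + √(160² + 4·160·171·170)] = (1/2)[160 + √18630400] = 2238.1474

Kővári–Sós–Turán: let r_1, ..., r_160 be the row sums and z = Σ r_i the total number of 1s. Each pair of columns can share at most one row with both entries 1 (else a 2×2 all-ones block appears), so Σ_i C(r_i, 2) ≤ C(171, 2) = 14535. By convexity Σ_i C(r_i, 2) ≥ 160·C(z/160, 2) = z(z − 160)/(2·160), giving z² − 160z − 160·171·170 ≤ 0 and hence z ≤ (1/2)[160 + √(25600 + 4·4651200)] = (1/2)[160 + √18630400] ≈ (1/2)(160 + 4316.2947) = 2238.1474.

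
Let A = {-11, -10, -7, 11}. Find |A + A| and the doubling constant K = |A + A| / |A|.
K = |A + A| / |A| = 10/4 = 5/2

Enumerate A + A = {a + b : a, b ∈ A}. With |A| = 4, there are |A|^2 = 16 ordered sum pairs; collecting distinct values, A + A = {-22, -21, -20, -18, -17, -14, 0, 1, 4, 22}, so |A + A| = 10. Thus K = 10/4 = 5/2. For comparison, the minimum possible |A + A| over all 4-element sets is 2·4 − 1 = 7 (so min K = 7/4), attained only by arithmetic progressions.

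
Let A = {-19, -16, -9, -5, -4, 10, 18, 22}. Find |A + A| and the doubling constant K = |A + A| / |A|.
K = |A + A| / |A| = 33/8

Enumerate A + A = {a + b : a, b ∈ A}. With |A| = 8, there are |A|^2 = 64 ordered sum pairs; collecting distinct values, A + A = {-38, -35, -32, -28, -25, -24, -23, -21, -20, -18, -14, -13, -10, -9, -8, -6, -1, 1, 2, 3, 5, 6, 9, 13, 14, 17, 18, 20, 28, 32, 36, 40, 44}, so |A + A| = 33. Thus K = 33/8. For comparison, the minimum possible |A + A| over all 8-element sets is 2·8 − 1 = 15 (so min K = 15/8), attained only by arithmetic progressions.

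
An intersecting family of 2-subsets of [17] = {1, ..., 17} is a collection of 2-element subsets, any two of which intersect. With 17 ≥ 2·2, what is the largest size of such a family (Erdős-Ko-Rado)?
max |F| = C(16, 1) = 16

The Erdős-Ko-Rado theorem states: for n ≥ 2k, an intersecting family of k-subsets of an n-element set has size at most C(n − 1, k − 1), with equality for 'star' families {A ⊆ [n] : |A| = k, i ∈ A} (fix an element i). For n = 17, k = 2: C(16, 1) = 16.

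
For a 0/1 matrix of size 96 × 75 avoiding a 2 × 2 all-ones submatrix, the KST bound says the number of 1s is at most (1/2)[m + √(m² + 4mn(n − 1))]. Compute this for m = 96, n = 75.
z(96, 75; 2, 2) ≤ (1/2)[96 + √(96² + 4·96·75·74)] = (1/2)[96 + √2140416] = 779.508

Kővári–Sós–Turán: let r_1, ..., r_96 be the row sums and z = Σ r_i the total number of 1s. Each pair of columns can share at most one row with both entries 1 (else a 2×2 all-ones block appears), so Σ_i C(r_i, 2) ≤ C(75, 2) = 2775. By convexity Σ_i C(r_i, 2) ≥ 96·C(z/96, 2) = z(z − 96)/(2·96), giving z² − 96z − 96·75·74 ≤ 0 and hence z ≤ (1/2)[96 + √(9216 + 4·532800)] = (1/2)[96 + √2140416] ≈ (1/2)(96 + 1463.0161) = 779.508.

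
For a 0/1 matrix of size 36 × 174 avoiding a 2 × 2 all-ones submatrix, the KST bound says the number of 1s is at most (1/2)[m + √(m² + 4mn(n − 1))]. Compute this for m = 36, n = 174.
z(36, 174; 2, 2) ≤ (1/2)[36 + √(36² + 4·36·174·173)] = (1/2)[36 + √4335984] = 1059.1513

Kővári–Sós–Turán: let r_1, ..., r_36 be the row sums and z = Σ r_i the total number of 1s. Each pair of columns can share at most one row with both entries 1 (else a 2×2 all-ones block appears), so Σ_i C(r_i, 2) ≤ C(174, 2) = 15051. By convexity Σ_i C(r_i, 2) ≥ 36·C(z/36, 2) = z(z − 36)/(2·36), giving z² − 36z − 36·174·173 ≤ 0 and hence z ≤ (1/2)[36 + √(1296 + 4·1083672)] = (1/2)[36 + √4335984] ≈ (1/2)(36 + 2082.3026) = 1059.1513.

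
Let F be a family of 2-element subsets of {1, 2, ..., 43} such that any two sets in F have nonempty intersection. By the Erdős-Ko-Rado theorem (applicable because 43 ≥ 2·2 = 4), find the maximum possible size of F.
max |F| = C(42, 1) = 42

The Erdős-Ko-Rado theorem states: for n ≥ 2k, an intersecting family of k-subsets of an n-element set has size at most C(n − 1, k − 1), with equality for 'star' families {A ⊆ [n] : |A| = k, i ∈ A} (fix an element i). For n = 43, k = 2: C(42, 1) = 42.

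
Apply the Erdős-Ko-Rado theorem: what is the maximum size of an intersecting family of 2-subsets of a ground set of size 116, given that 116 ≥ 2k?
max |F| = C(115, 1) = 115

The Erdős-Ko-Rado theorem states: for n ≥ 2k, an intersecting family of k-subsets of an n-element set has size at most C(n − 1, k − 1), with equality for 'star' families {A ⊆ [n] : |A| = k, i ∈ A} (fix an element i). For n = 116, k = 2: C(115, 1) = 115.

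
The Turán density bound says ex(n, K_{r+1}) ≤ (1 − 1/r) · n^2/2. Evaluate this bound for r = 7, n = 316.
Turán density bound = (6/7) · 316^2/2 = 299568/7 ≈ 42795.4286

Turán's theorem: ex(n, K_{r+1}) is achieved by the complete r-partite Turán graph T(n, r) with parts as balanced as possible, and is at most (1 − 1/r) · n^2/2. For r = 7, n = 316: the density bound is (6/7) · 99856/2 = 299568/7 ≈ 42795.4286. The integer-valued extremum is e(T(316, 7)) = 42795, which is strictly less than the density bound 299568/7 since 7 ∤ 316 (the parts of T(316, 7) cannot all be equal).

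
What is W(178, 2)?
W(178, 2) = 178 + 1 = 179

A 2-term AP is any pair of integers, so a monochromatic 2-AP exists iff some colour is used at least twice. With 178 colours, the colouring i ↦ i on {1, ..., 178} uses each colour once, avoiding any monochromatic pair, so W(178, 2) > 178. For {1, ..., 179}, pigeonhole forces two integers of the same colour, which form a monochromatic 2-AP. Hence W(178, 2) = 179.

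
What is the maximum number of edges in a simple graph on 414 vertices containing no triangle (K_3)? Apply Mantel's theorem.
ex(414, K_3) = ⌊414^2/4⌋ = 42849

Mantel (1907): a triangle-free graph on n vertices has at most ⌊n^2/4⌋ edges, with equality for the complete bipartite graph K_{⌊n/2⌋, ⌈n/2⌉}. For n = 414: ⌊414^2/4⌋ = ⌊171396/4⌋ = 42849. The extremal graph is K_{207, 207}, which has 207·207 = 42849 edges.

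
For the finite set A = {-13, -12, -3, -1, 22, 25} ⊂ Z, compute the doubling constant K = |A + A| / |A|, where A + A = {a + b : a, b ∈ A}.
K = |A + A| / |A| = 21/6 = 7/2

Enumerate A + A = {a + b : a, b ∈ A}. With |A| = 6, there are |A|^2 = 36 ordered sum pairs; collecting distinct values, A + A = {-26, -25, -24, -16, -15, -14, -13, -6, -4, -2, 9, 10, 12, 13, 19, 21, 22, 24, 44, 47, 50}, so |A + A| = 21. Thus K = 21/6 = 7/2. For comparison, the minimum possible |A + A| over all 6-element sets is 2·6 − 1 = 11 (so min K = 11/6), attained only by arithmetic progressions.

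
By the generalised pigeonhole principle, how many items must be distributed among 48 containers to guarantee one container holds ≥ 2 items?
n = (2 − 1)·48 + 1 = 49

By the generalised pigeonhole principle, to guarantee some box contains ≥ r objects we need more than (r − 1) · k objects total. Threshold: n = (r − 1) · k + 1. With r = 2 and k = 48: n = 1 · 48 + 1 = 48 + 1 = 49. For n = 48 = 1 · 48, we can put exactly 1 objects in every box, avoiding 2 in any single one — so 49 is tight.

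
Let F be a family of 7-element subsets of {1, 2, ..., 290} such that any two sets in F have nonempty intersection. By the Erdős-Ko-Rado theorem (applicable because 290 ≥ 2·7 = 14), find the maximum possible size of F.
max |F| = C(289, 6) = 768013694448

Erdős-Ko-Rado (1961): when n ≥ 2k, max |F| = C(n−1, k−1). The bound is attained by the star {A : i ∈ A} for any fixed i ∈ [n]. Here C(290−1, 7−1) = C(289, 6) = 768013694448.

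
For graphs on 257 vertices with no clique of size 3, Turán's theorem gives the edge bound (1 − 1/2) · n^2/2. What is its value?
Turán density bound = (1/2) · 257^2/2 = 66049/4 ≈ 16512.25

Turán's theorem: ex(n, K_{r+1}) is achieved by the complete r-partite Turán graph T(n, r) with parts as balanced as possible, and is at most (1 − 1/r) · n^2/2. For r = 2, n = 257: the density bound is (1/2) · 66049/2 = 66049/4 ≈ 16512.25. The integer-valued extremum is e(T(257, 2)) = 16512, which is strictly less than the density bound 66049/4 since 2 ∤ 257 (the parts of T(257, 2) cannot all be equal).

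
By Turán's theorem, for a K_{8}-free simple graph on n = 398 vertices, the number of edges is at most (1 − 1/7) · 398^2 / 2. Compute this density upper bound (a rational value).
Turán density bound = (6/7) · 398^2/2 = 475212/7 ≈ 67887.4286

Turán's theorem: ex(n, K_{r+1}) is achieved by the complete r-partite Turán graph T(n, r) with parts as balanced as possible, and is at most (1 − 1/r) · n^2/2. For r = 7, n = 398: the density bound is (6/7) · 158404/2 = 475212/7 ≈ 67887.4286. The integer-valued extremum is e(T(398, 7)) = 67887, which is strictly less than the density bound 475212/7 since 7 ∤ 398 (the parts of T(398, 7) cannot all be equal).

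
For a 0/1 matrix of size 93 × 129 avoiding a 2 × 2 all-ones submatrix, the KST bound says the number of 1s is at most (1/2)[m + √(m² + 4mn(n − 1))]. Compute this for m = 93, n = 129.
z(93, 129; 2, 2) ≤ (1/2)[93 + √(93² + 4·93·129·128)] = (1/2)[93 + √6151113] = 1286.5719

Kővári–Sós–Turán: let r_1, ..., r_93 be the row sums and z = Σ r_i the total number of 1s. Each pair of columns can share at most one row with both entries 1 (else a 2×2 all-ones block appears), so Σ_i C(r_i, 2) ≤ C(129, 2) = 8256. By convexity Σ_i C(r_i, 2) ≥ 93·C(z/93, 2) = z(z − 93)/(2·93), giving z² − 93z − 93·129·128 ≤ 0 and hence z ≤ (1/2)[93 + √(8649 + 4·1535616)] = (1/2)[93 + √6151113] ≈ (1/2)(93 + 2480.1437) = 1286.5719.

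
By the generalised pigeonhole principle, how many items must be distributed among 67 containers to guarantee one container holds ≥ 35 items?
n = (35 − 1)·67 + 1 = 2279

By the generalised pigeonhole principle, to guarantee some box contains ≥ r objects we need more than (r − 1) · k objects total. Threshold: n = (r − 1) · k + 1. With r = 35 and k = 67: n = 34 · 67 + 1 = 2278 + 1 = 2279. For n = 2278 = 34 · 67, we can put exactly 34 objects in every box, avoiding 35 in any single one — so 2279 is tight.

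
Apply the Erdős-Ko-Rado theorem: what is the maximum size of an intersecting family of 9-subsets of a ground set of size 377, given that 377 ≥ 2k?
max |F| = C(376, 8) = 9192295203757875

The Erdős-Ko-Rado theorem states: for n ≥ 2k, an intersecting family of k-subsets of an n-element set has size at most C(n − 1, k − 1), with equality for 'star' families {A ⊆ [n] : |A| = k, i ∈ A} (fix an element i). For n = 377, k = 9: C(376, 8) = 9192295203757875.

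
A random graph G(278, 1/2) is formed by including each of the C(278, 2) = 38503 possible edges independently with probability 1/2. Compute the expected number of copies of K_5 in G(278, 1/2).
E[# K_5] = C(278, 5) · (1/2)^C(5, 2) = 13345524830 / 2^10 = 6672762415/512 ≈ 13032739.091797

For each 5-subset S of vertices (there are C(278, 5) = 13345524830 such S), let X_S = 1 if S induces a K_5 (all C(5, 2) = 10 edges present). Then P(X_S = 1) = (1/2)^10 = 1/1024. By linearity of expectation, E[# K_5] = C(278, 5) · (1/2)^10 = 13345524830 / 1024 = 6672762415/512 ≈ 13032739.091797.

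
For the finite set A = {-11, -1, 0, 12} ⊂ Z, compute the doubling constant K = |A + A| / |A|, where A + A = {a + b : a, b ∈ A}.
K = |A + A| / |A| = 10/4 = 5/2

Enumerate A + A = {a + b : a, b ∈ A}. With |A| = 4, there are |A|^2 = 16 ordered sum pairs; collecting distinct values, A + A = {-22, -12, -11, -2, -1, 0, 1, 11, 12, 24}, so |A + A| = 10. Thus K = 10/4 = 5/2. For comparison, the minimum possible |A + A| over all 4-element sets is 2·4 − 1 = 7 (so min K = 7/4), attained only by arithmetic progressions.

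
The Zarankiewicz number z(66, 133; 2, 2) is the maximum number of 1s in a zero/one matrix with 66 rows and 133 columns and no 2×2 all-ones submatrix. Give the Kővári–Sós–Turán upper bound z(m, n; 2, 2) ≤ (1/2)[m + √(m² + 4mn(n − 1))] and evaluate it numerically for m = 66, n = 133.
z(66, 133; 2, 2) ≤ (1/2)[66 + √(66² + 4·66·133·132)] = (1/2)[66 + √4639140] = 1109.9331

Kővári–Sós–Turán: let r_1, ..., r_66 be the row sums and z = Σ r_i the total number of 1s. Each pair of columns can share at most one row with both entries 1 (else a 2×2 all-ones block appears), so Σ_i C(r_i, 2) ≤ C(133, 2) = 8778. By convexity Σ_i C(r_i, 2) ≥ 66·C(z/66, 2) = z(z − 66)/(2·66), giving z² − 66z − 66·133·132 ≤ 0 and hence z ≤ (1/2)[66 + √(4356 + 4·1158696)] = (1/2)[66 + √4639140] ≈ (1/2)(66 + 2153.8663) = 1109.9331.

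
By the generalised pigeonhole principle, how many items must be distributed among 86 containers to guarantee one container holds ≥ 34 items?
n = (34 − 1)·86 + 1 = 2839

By the generalised pigeonhole principle, to guarantee some box contains ≥ r objects we need more than (r − 1) · k objects total. Threshold: n = (r − 1) · k + 1. With r = 34 and k = 86: n = 33 · 86 + 1 = 2838 + 1 = 2839. For n = 2838 = 33 · 86, we can put exactly 33 objects in every box, avoiding 34 in any single one — so 2839 is tight.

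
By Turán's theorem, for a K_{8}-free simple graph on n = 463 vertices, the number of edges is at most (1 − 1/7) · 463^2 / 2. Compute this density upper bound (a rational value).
Turán density bound = (6/7) · 463^2/2 = 643107/7 ≈ 91872.4286

Turán's theorem: ex(n, K_{r+1}) is achieved by the complete r-partite Turán graph T(n, r) with parts as balanced as possible, and is at most (1 − 1/r) · n^2/2. For r = 7, n = 463: the density bound is (6/7) · 214369/2 = 643107/7 ≈ 91872.4286. The integer-valued extremum is e(T(463, 7)) = 91872, which is strictly less than the density bound 643107/7 since 7 ∤ 463 (the parts of T(463, 7) cannot all be equal).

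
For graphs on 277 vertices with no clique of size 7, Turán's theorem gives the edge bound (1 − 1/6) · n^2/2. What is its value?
Turán density bound = (5/6) · 277^2/2 = 383645/12 ≈ 31970.4167

Turán's theorem: ex(n, K_{r+1}) is achieved by the complete r-partite Turán graph T(n, r) with parts as balanced as possible, and is at most (1 − 1/r) · n^2/2. For r = 6, n = 277: the density bound is (5/6) · 76729/2 = 383645/12 ≈ 31970.4167. The integer-valued extremum is e(T(277, 6)) = 31970, which is strictly less than the density bound 383645/12 since 6 ∤ 277 (the parts of T(277, 6) cannot all be equal).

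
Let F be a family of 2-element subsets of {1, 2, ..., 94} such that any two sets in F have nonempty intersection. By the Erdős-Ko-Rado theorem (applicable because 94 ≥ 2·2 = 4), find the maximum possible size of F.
max |F| = C(93, 1) = 93

The Erdős-Ko-Rado theorem states: for n ≥ 2k, an intersecting family of k-subsets of an n-element set has size at most C(n − 1, k − 1), with equality for 'star' families {A ⊆ [n] : |A| = k, i ∈ A} (fix an element i). For n = 94, k = 2: C(93, 1) = 93.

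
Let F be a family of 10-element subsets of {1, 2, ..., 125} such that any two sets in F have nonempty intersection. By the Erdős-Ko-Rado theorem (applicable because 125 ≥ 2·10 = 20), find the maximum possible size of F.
max |F| = C(124, 9) = 14189367287524

The Erdős-Ko-Rado theorem states: for n ≥ 2k, an intersecting family of k-subsets of an n-element set has size at most C(n − 1, k − 1), with equality for 'star' families {A ⊆ [n] : |A| = k, i ∈ A} (fix an element i). For n = 125, k = 10: C(124, 9) = 14189367287524.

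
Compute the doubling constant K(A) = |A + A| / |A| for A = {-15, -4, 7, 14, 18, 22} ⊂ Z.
K = |A + A| / |A| = 17/6

Enumerate A + A = {a + b : a, b ∈ A}. With |A| = 6, there are |A|^2 = 36 ordered sum pairs; collecting distinct values, A + A = {-30, -19, -8, -1, 3, 7, 10, 14, 18, 21, 25, 28, 29, 32, 36, 40, 44}, so |A + A| = 17. Thus K = 17/6. For comparison, the minimum possible |A + A| over all 6-element sets is 2·6 − 1 = 11 (so min K = 11/6), attained only by arithmetic progressions.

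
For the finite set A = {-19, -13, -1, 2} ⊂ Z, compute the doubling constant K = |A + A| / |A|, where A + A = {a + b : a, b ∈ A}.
K = |A + A| / |A| = 10/4 = 5/2

Enumerate A + A = {a + b : a, b ∈ A}. With |A| = 4, there are |A|^2 = 16 ordered sum pairs; collecting distinct values, A + A = {-38, -32, -26, -20, -17, -14, -11, -2, 1, 4}, so |A + A| = 10. Thus K = 10/4 = 5/2. For comparison, the minimum possible |A + A| over all 4-element sets is 2·4 − 1 = 7 (so min K = 7/4), attained only by arithmetic progressions.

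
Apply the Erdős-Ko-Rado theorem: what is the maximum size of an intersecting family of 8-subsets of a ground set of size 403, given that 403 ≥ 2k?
max |F| = C(402, 7) = 319404875478480

Erdős-Ko-Rado (1961): when n ≥ 2k, max |F| = C(n−1, k−1). The bound is attained by the star {A : i ∈ A} for any fixed i ∈ [n]. Here C(403−1, 8−1) = C(402, 7) = 319404875478480.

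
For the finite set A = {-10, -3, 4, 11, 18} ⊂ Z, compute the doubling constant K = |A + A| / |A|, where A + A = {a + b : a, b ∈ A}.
K = |A + A| / |A| = 9/5

Enumerate A + A = {a + b : a, b ∈ A}. With |A| = 5, there are |A|^2 = 25 ordered sum pairs; collecting distinct values, A + A = {-20, -13, -6, 1, 8, 15, 22, 29, 36}, so |A + A| = 9. Thus K = 9/5. Here |A + A| = 2|A| − 1 = 9, the minimum possible — so K = 9/5 is minimal, which holds iff A is an arithmetic progression.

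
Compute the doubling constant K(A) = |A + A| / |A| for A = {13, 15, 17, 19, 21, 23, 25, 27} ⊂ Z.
K = |A + A| / |A| = 15/8

Enumerate A + A = {a + b : a, b ∈ A}. With |A| = 8, there are |A|^2 = 64 ordered sum pairs; collecting distinct values, A + A = {26, 28, 30, 32, 34, 36, 38, 40, 42, 44, 46, 48, 50, 52, 54}, so |A + A| = 15. Thus K = 15/8. Here |A + A| = 2|A| − 1 = 15, the minimum possible — so K = 15/8 is minimal, which holds iff A is an arithmetic progression.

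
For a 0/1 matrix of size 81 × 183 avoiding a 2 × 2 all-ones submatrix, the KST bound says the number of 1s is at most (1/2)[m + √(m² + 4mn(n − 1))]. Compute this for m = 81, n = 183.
z(81, 183; 2, 2) ≤ (1/2)[81 + √(81² + 4·81·183·182)] = (1/2)[81 + √10797705] = 1683.4931

Kővári–Sós–Turán: let r_1, ..., r_81 be the row sums and z = Σ r_i the total number of 1s. Each pair of columns can share at most one row with both entries 1 (else a 2×2 all-ones block appears), so Σ_i C(r_i, 2) ≤ C(183, 2) = 16653. By convexity Σ_i C(r_i, 2) ≥ 81·C(z/81, 2) = z(z − 81)/(2·81), giving z² − 81z − 81·183·182 ≤ 0 and hence z ≤ (1/2)[81 + √(6561 + 4·2697786)] = (1/2)[81 + √10797705] ≈ (1/2)(81 + 3285.9862) = 1683.4931.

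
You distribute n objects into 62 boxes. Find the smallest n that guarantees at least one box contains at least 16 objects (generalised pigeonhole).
n = (16 − 1)·62 + 1 = 931

By the generalised pigeonhole principle, to guarantee some box contains ≥ r objects we need more than (r − 1) · k objects total. Threshold: n = (r − 1) · k + 1. With r = 16 and k = 62: n = 15 · 62 + 1 = 930 + 1 = 931. For n = 930 = 15 · 62, we can put exactly 15 objects in every box, avoiding 16 in any single one — so 931 is tight.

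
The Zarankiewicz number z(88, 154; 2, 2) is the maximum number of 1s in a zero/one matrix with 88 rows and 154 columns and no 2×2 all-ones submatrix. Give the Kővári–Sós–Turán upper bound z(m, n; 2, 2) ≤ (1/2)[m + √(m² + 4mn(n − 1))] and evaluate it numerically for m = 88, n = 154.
z(88, 154; 2, 2) ≤ (1/2)[88 + √(88² + 4·88·154·153)] = (1/2)[88 + √8301568] = 1484.6221

Kővári–Sós–Turán: let r_1, ..., r_88 be the row sums and z = Σ r_i the total number of 1s. Each pair of columns can share at most one row with both entries 1 (else a 2×2 all-ones block appears), so Σ_i C(r_i, 2) ≤ C(154, 2) = 11781. By convexity Σ_i C(r_i, 2) ≥ 88·C(z/88, 2) = z(z − 88)/(2·88), giving z² − 88z − 88·154·153 ≤ 0 and hence z ≤ (1/2)[88 + √(7744 + 4·2073456)] = (1/2)[88 + √8301568] ≈ (1/2)(88 + 2881.2442) = 1484.6221.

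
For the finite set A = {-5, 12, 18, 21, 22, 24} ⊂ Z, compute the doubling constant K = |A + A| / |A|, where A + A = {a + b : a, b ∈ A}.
K = |A + A| / |A| = 19/6

Enumerate A + A = {a + b : a, b ∈ A}. With |A| = 6, there are |A|^2 = 36 ordered sum pairs; collecting distinct values, A + A = {-10, 7, 13, 16, 17, 19, 24, 30, 33, 34, 36, 39, 40, 42, 43, 44, 45, 46, 48}, so |A + A| = 19. Thus K = 19/6. For comparison, the minimum possible |A + A| over all 6-element sets is 2·6 − 1 = 11 (so min K = 11/6), attained only by arithmetic progressions.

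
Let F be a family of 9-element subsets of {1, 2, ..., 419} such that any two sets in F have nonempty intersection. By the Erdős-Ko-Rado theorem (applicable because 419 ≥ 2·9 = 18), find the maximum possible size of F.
max |F| = C(418, 8) = 21608403021078588

Erdős-Ko-Rado (1961): when n ≥ 2k, max |F| = C(n−1, k−1). The bound is attained by the star {A : i ∈ A} for any fixed i ∈ [n]. Here C(419−1, 9−1) = C(418, 8) = 21608403021078588.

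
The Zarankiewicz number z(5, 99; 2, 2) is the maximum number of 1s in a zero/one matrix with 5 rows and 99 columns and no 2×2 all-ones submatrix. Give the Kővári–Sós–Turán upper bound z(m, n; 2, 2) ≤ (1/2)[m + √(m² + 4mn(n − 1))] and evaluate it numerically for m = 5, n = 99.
z(5, 99; 2, 2) ≤ (1/2)[5 + √(5² + 4·5·99·98)] = (1/2)[5 + √194065] = 222.764

Kővári–Sós–Turán: let r_1, ..., r_5 be the row sums and z = Σ r_i the total number of 1s. Each pair of columns can share at most one row with both entries 1 (else a 2×2 all-ones block appears), so Σ_i C(r_i, 2) ≤ C(99, 2) = 4851. By convexity Σ_i C(r_i, 2) ≥ 5·C(z/5, 2) = z(z − 5)/(2·5), giving z² − 5z − 5·99·98 ≤ 0 and hence z ≤ (1/2)[5 + √(25 + 4·48510)] = (1/2)[5 + √194065] ≈ (1/2)(5 + 440.5281) = 222.764.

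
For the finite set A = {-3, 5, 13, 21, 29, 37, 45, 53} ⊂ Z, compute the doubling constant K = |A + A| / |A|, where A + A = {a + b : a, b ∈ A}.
K = |A + A| / |A| = 15/8

Enumerate A + A = {a + b : a, b ∈ A}. With |A| = 8, there are |A|^2 = 64 ordered sum pairs; collecting distinct values, A + A = {-6, 2, 10, 18, 26, 34, 42, 50, 58, 66, 74, 82, 90, 98, 106}, so |A + A| = 15. Thus K = 15/8. Here |A + A| = 2|A| − 1 = 15, the minimum possible — so K = 15/8 is minimal, which holds iff A is an arithmetic progression.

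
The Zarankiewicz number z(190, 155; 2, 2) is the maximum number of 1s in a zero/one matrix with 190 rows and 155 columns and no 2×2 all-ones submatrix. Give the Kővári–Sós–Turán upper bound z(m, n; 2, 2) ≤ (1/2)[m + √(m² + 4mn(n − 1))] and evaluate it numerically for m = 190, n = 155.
z(190, 155; 2, 2) ≤ (1/2)[190 + √(190² + 4·190·155·154)] = (1/2)[190 + √18177300] = 2226.7422

Kővári–Sós–Turán: let r_1, ..., r_190 be the row sums and z = Σ r_i the total number of 1s. Each pair of columns can share at most one row with both entries 1 (else a 2×2 all-ones block appears), so Σ_i C(r_i, 2) ≤ C(155, 2) = 11935. By convexity Σ_i C(r_i, 2) ≥ 190·C(z/190, 2) = z(z − 190)/(2·190), giving z² − 190z − 190·155·154 ≤ 0 and hence z ≤ (1/2)[190 + √(36100 + 4·4535300)] = (1/2)[190 + √18177300] ≈ (1/2)(190 + 4263.4845) = 2226.7422.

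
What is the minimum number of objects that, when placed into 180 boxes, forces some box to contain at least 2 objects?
n = (2 − 1)·180 + 1 = 181

By the generalised pigeonhole principle, to guarantee some box contains ≥ r objects we need more than (r − 1) · k objects total. Threshold: n = (r − 1) · k + 1. With r = 2 and k = 180: n = 1 · 180 + 1 = 180 + 1 = 181. For n = 180 = 1 · 180, we can put exactly 1 objects in every box, avoiding 2 in any single one — so 181 is tight.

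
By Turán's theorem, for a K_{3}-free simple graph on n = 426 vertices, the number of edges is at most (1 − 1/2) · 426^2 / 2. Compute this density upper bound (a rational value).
Turán density bound = (1/2) · 426^2/2 = 45369

Turán's theorem: ex(n, K_{r+1}) is achieved by the complete r-partite Turán graph T(n, r) with parts as balanced as possible, and is at most (1 − 1/r) · n^2/2. For r = 2, n = 426: the density bound is (1/2) · 181476/2 = 45369. Since 2 ∣ 426, the Turán graph T(426, 2) has parts of equal size 213, and its edge count e(T(426, 2)) = 45369 attains the density bound exactly.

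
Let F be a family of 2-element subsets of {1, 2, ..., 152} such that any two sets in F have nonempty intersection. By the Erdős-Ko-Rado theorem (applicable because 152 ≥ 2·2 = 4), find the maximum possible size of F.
max |F| = C(151, 1) = 151

The Erdős-Ko-Rado theorem states: for n ≥ 2k, an intersecting family of k-subsets of an n-element set has size at most C(n − 1, k − 1), with equality for 'star' families {A ⊆ [n] : |A| = k, i ∈ A} (fix an element i). For n = 152, k = 2: C(151, 1) = 151.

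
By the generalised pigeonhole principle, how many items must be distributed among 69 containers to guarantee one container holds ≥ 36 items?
n = (36 − 1)·69 + 1 = 2416

By the generalised pigeonhole principle, to guarantee some box contains ≥ r objects we need more than (r − 1) · k objects total. Threshold: n = (r − 1) · k + 1. With r = 36 and k = 69: n = 35 · 69 + 1 = 2415 + 1 = 2416. For n = 2415 = 35 · 69, we can put exactly 35 objects in every box, avoiding 36 in any single one — so 2416 is tight.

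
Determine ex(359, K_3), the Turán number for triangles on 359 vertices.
ex(359, K_3) = ⌊359^2/4⌋ = 32220

Mantel (1907): a triangle-free graph on n vertices has at most ⌊n^2/4⌋ edges, with equality for the complete bipartite graph K_{⌊n/2⌋, ⌈n/2⌉}. For n = 359: ⌊359^2/4⌋ = ⌊128881/4⌋ = 32220. The extremal graph is K_{179, 180}, which has 179·180 = 32220 edges.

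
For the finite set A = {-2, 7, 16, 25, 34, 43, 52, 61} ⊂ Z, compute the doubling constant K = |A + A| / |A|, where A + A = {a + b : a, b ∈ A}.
K = |A + A| / |A| = 15/8

Enumerate A + A = {a + b : a, b ∈ A}. With |A| = 8, there are |A|^2 = 64 ordered sum pairs; collecting distinct values, A + A = {-4, 5, 14, 23, 32, 41, 50, 59, 68, 77, 86, 95, 104, 113, 122}, so |A + A| = 15. Thus K = 15/8. Here |A + A| = 2|A| − 1 = 15, the minimum possible — so K = 15/8 is minimal, which holds iff A is an arithmetic progression.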